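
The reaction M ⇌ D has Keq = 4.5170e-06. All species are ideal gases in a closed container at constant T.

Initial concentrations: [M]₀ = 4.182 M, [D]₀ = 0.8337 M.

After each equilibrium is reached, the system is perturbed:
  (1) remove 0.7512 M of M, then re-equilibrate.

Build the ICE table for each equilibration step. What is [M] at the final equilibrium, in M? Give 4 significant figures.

Q₀ = 0.1994 vs Keq = 4.5170e-06 ⇒ Q>K, reverse
Step 1:
                  M         D
  Initial     4.182    0.8337
  Change     0.8337   -0.8337
  Equil       5.016 2.2656e-05
  solve Keq expr → x = -0.8337; check Q = 4.5170e-06
Then remove 0.7512 M of M.
Step 2:
                  M         D
  Initial     4.264 2.2656e-05
  Change  3.3932e-06 -3.3932e-06
  Equil       4.264 1.9263e-05
  solve Keq expr → x = -3.3932e-06; check Q = 4.5170e-06

[M]_eq = 4.264 M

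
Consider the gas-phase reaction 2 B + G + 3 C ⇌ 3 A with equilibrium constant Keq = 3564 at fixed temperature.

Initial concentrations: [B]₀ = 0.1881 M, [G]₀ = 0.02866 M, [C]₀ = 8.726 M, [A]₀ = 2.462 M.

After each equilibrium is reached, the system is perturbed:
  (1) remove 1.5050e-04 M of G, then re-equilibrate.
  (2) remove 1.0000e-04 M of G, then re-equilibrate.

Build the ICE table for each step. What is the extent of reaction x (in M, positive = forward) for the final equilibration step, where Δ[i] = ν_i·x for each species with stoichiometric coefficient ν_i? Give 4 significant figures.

x = -9.8584e-05 M

Q₀ = 22.15 vs Keq = 3564 ⇒ Q<K, forward
Step 1:
                  B         G         C         A
  I          0.1881   0.02866     8.726     2.462
  C        -0.05649  -0.02825  -0.08474   0.08474
  E          0.1316 4.1468e-04     8.641     2.547
  solve Keq expr → x = 0.02825; check Q = 3564
Then remove 1.5050e-04 M of G.
Step 2:
                  B         G         C         A
  I          0.1316 2.6418e-04     8.641     2.547
  C       2.9671e-04 1.4836e-04 4.4507e-04 -4.4507e-04
  E          0.1319 4.1253e-04     8.642     2.546
  solve Keq expr → x = -1.4836e-04; check Q = 3564
Then remove 1.0000e-04 M of G.
Step 3:
                  B         G         C         A
  I          0.1319 3.1253e-04     8.642     2.546
  C       1.9717e-04 9.8584e-05 2.9575e-04 -2.9575e-04
  E          0.1321 4.1112e-04     8.642     2.546
  solve Keq expr → x = -9.8584e-05; check Q = 3564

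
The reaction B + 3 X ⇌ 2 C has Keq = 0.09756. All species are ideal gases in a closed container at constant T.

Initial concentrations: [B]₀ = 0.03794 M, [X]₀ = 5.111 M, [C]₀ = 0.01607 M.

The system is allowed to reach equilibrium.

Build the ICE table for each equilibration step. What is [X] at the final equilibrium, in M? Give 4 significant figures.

[X]_eq = 4.999 M

Q₀ = 5.0982e-05 vs Keq = 0.09756 ⇒ Q<K, forward
Step 1:
                    B           X           C
  I           0.03794       5.111     0.01607
  C          -0.03727     -0.1118     0.07453
  E        6.7346e-04       4.999      0.0906
  solve Keq expr → x = 0.03727; check Q = 0.09756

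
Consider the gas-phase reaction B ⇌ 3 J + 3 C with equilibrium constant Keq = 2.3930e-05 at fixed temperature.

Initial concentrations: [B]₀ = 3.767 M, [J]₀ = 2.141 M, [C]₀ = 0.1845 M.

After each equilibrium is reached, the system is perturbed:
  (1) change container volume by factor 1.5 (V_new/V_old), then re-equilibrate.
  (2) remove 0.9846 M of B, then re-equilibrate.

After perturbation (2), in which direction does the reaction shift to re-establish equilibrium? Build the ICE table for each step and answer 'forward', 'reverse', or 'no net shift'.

Direction: reverse

Q₀ = 0.01636 vs Keq = 2.3930e-05 ⇒ Q>K, reverse
Step 1:
                   B          J          C
  init         3.767      2.141     0.1845
  Δ          0.05391    -0.1617    -0.1617
  eq           3.821      1.979    0.02276
  solve Keq expr → x = -0.05391; check Q = 2.3930e-05
Then change container volume by factor 1.5 (V_new/V_old).
Step 2:
                   B          J          C
  init         2.547       1.32    0.01517
  Δ        -0.004771    0.01431    0.01431
  eq           2.543      1.334    0.02949
  solve Keq expr → x = 0.004771; check Q = 2.3930e-05
Then remove 0.9846 M of B.
Step 3:
                   B          J          C
  init         1.558      1.334    0.02949
  Δ         0.001451  -0.004352  -0.004352
  eq           1.559      1.329    0.02514
  solve Keq expr → x = -0.001451; check Q = 2.3930e-05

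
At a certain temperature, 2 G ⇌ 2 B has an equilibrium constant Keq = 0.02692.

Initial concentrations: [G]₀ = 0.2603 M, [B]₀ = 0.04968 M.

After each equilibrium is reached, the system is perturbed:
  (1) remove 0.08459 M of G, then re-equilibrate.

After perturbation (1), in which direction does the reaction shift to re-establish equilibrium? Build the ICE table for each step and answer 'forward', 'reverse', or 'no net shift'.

Q₀ = 0.03643 vs Keq = 0.02692 ⇒ Q>K, reverse
Step 1:
                    G           B
  I            0.2603     0.04968
  C          0.005989   -0.005989
  E            0.2663     0.04369
  solve Keq expr → x = -0.002995; check Q = 0.02692
Then remove 0.08459 M of G.
Step 2:
                    G           B
  I            0.1817     0.04369
  C           0.01192    -0.01192
  E            0.1936     0.03177
  solve Keq expr → x = -0.005961; check Q = 0.02692

Direction: reverse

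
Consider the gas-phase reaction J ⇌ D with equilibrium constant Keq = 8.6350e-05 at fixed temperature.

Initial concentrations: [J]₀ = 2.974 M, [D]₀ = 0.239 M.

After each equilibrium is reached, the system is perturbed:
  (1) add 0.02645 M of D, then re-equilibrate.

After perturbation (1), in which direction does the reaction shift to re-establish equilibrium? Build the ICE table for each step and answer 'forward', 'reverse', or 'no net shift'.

Direction: reverse

Q₀ = 0.08036 vs Keq = 8.6350e-05 ⇒ Q>K, reverse
Step 1:
                    J           D
  I             2.974       0.239
  C            0.2387     -0.2387
  E             3.213  2.7742e-04
  solve Keq expr → x = -0.2387; check Q = 8.6350e-05
Then add 0.02645 M of D.
Step 2:
                    J           D
  I             3.213     0.02673
  C           0.02645    -0.02645
  E             3.239  2.7970e-04
  solve Keq expr → x = -0.02645; check Q = 8.6350e-05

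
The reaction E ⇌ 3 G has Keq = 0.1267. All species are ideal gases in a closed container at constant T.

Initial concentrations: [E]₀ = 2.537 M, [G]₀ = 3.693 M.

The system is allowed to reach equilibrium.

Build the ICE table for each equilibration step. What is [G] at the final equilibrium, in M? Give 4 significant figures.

Q₀ = 19.85 vs Keq = 0.1267 ⇒ Q>K, reverse
Step 1:
                    E           G
  Initial       2.537       3.693
  Change       0.9765      -2.929
  Equil         3.513      0.7636
  solve Keq expr → x = -0.9765; check Q = 0.1267

[G]_eq = 0.7636 M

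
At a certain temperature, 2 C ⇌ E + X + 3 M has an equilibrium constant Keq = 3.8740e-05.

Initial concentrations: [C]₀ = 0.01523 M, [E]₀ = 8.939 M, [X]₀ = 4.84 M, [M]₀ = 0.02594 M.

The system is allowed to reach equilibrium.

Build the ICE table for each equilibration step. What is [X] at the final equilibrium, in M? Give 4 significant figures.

Q₀ = 3.256 vs Keq = 3.8740e-05 ⇒ Q>K, reverse
Step 1:
                   C          E          X          M
  Initial    0.01523      8.939       4.84    0.02594
  Change     0.01665  -0.008323  -0.008323   -0.02497
  Equil      0.03188      8.931      4.832 9.6986e-04
  solve Keq expr → x = -0.008323; check Q = 3.8740e-05

[X]_eq = 4.832 M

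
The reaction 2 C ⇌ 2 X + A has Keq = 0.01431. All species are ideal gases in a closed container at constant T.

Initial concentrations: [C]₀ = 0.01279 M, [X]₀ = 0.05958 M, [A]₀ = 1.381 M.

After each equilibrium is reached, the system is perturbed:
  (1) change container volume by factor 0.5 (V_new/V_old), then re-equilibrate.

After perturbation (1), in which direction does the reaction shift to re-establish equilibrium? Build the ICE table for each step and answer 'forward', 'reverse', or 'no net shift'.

Direction: reverse

Q₀ = 29.97 vs Keq = 0.01431 ⇒ Q>K, reverse
Step 1:
                   C          X          A
  Initial    0.01279    0.05958      1.381
  Change     0.05283   -0.05283   -0.02642
  Equil      0.06562   0.006745      1.355
  solve Keq expr → x = -0.02642; check Q = 0.01431
Then change container volume by factor 0.5 (V_new/V_old).
Step 2:
                   C          X          A
  Initial     0.1312    0.01349      2.709
  Change     0.00368   -0.00368   -0.00184
  Equil       0.1349    0.00981      2.707
  solve Keq expr → x = -0.00184; check Q = 0.01431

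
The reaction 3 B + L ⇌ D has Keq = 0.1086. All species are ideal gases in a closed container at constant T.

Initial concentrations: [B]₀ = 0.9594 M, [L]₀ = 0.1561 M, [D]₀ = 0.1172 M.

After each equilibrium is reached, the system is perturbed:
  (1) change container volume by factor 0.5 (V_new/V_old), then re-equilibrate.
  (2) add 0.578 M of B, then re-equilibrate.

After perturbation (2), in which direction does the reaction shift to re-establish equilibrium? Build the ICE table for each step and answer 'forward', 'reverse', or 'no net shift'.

Direction: forward

Q₀ = 0.8502 vs Keq = 0.1086 ⇒ Q>K, reverse
Step 1:
                   B          L          D
  I           0.9594     0.1561     0.1172
  C            0.226    0.07533   -0.07533
  E            1.185     0.2314    0.04187
  solve Keq expr → x = -0.07533; check Q = 0.1086
Then change container volume by factor 0.5 (V_new/V_old).
Step 2:
                   B          L          D
  I            2.371     0.4629    0.08373
  C          -0.4573    -0.1524     0.1524
  E            1.913     0.3104     0.2362
  solve Keq expr → x = 0.1524; check Q = 0.1086
Then add 0.578 M of B.
Step 3:
                   B          L          D
  I            2.491     0.3104     0.2362
  C          -0.2133   -0.07111    0.07111
  E            2.278     0.2393     0.3073
  solve Keq expr → x = 0.07111; check Q = 0.1086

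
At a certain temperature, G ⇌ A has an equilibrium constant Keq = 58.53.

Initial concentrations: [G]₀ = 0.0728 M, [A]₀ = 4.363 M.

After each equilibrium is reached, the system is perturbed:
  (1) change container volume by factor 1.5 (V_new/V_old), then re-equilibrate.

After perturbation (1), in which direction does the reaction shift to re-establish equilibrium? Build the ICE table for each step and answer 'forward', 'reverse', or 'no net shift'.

Direction: no net shift

Q₀ = 59.93 vs Keq = 58.53 ⇒ Q>K, reverse
Step 1:
                   G          A
  init        0.0728      4.363
  Δ         0.001714  -0.001714
  eq         0.07451      4.361
  solve Keq expr → x = -0.001714; check Q = 58.53
Then change container volume by factor 1.5 (V_new/V_old).
Step 2:
                   G          A
  init       0.04968      2.908
  Δ                0          0
  eq         0.04968      2.908
  solve Keq expr → x = 0; check Q = 58.53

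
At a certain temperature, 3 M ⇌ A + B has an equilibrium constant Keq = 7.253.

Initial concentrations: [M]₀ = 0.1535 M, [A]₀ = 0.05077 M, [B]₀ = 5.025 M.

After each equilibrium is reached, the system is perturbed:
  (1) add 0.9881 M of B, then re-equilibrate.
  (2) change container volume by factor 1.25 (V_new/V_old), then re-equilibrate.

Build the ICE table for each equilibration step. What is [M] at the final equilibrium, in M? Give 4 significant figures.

Q₀ = 70.54 vs Keq = 7.253 ⇒ Q>K, reverse
Step 1:
                    M           A           B
  init         0.1535     0.05077       5.025
  Δ           0.08967    -0.02989    -0.02989
  eq           0.2432     0.02088       4.995
  solve Keq expr → x = -0.02989; check Q = 7.253
Then add 0.9881 M of B.
Step 2:
                    M           A           B
  init         0.2432     0.02088       5.983
  Δ          0.006213   -0.002071   -0.002071
  eq           0.2494     0.01881       5.981
  solve Keq expr → x = -0.002071; check Q = 7.253
Then change container volume by factor 1.25 (V_new/V_old).
Step 3:
                    M           A           B
  init         0.1995     0.01505       4.785
  Δ          0.005781   -0.001927   -0.001927
  eq           0.2053     0.01312       4.783
  solve Keq expr → x = -0.001927; check Q = 7.253

[M]_eq = 0.2053 M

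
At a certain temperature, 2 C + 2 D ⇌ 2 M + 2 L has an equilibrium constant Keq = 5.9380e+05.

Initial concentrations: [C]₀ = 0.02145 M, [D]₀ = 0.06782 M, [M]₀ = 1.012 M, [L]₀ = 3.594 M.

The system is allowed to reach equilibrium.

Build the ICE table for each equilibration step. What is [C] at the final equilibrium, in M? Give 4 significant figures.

Q₀ = 6.2510e+06 vs Keq = 5.9380e+05 ⇒ Q>K, reverse
Step 1:
                   C          D          M          L
  I          0.02145    0.06782      1.012      3.594
  C          0.02677    0.02677   -0.02677   -0.02677
  E          0.04822    0.09459     0.9852      3.567
  solve Keq expr → x = -0.01338; check Q = 5.9380e+05

[C]_eq = 0.04822 M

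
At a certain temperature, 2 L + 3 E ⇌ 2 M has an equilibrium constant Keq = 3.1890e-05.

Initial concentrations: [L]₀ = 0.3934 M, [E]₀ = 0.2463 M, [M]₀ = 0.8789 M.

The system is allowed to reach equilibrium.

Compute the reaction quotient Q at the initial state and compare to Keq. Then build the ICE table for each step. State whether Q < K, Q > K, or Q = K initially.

Q₀ = 334.1 vs Keq = 3.1890e-05 ⇒ Q>K, reverse
Step 1:
                  L         E         M
  Initial    0.3934    0.2463    0.8789
  Change     0.8653     1.298   -0.8653
  Equil       1.259     1.544   0.01364
  solve Keq expr → x = -0.4326; check Q = 3.1890e-05

Q₀ = 334.1; Q > K (proceeds reverse)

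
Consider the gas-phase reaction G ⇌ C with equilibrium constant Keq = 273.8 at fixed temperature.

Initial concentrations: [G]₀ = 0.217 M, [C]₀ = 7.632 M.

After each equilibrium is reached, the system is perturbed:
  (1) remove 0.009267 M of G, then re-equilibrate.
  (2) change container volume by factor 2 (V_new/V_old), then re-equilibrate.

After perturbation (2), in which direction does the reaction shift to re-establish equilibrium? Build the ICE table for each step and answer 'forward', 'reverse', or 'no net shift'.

Q₀ = 35.17 vs Keq = 273.8 ⇒ Q<K, forward
Step 1:
                    G           C
  init          0.217       7.632
  Δ           -0.1884      0.1884
  eq          0.02856        7.82
  solve Keq expr → x = 0.1884; check Q = 273.8
Then remove 0.009267 M of G.
Step 2:
                    G           C
  init         0.0193        7.82
  Δ          0.009233   -0.009233
  eq          0.02853       7.811
  solve Keq expr → x = -0.009233; check Q = 273.8
Then change container volume by factor 2 (V_new/V_old).
Step 3:
                    G           C
  init        0.01426       3.906
  Δ                 0           0
  eq          0.01426       3.906
  solve Keq expr → x = 0; check Q = 273.8

Direction: no net shift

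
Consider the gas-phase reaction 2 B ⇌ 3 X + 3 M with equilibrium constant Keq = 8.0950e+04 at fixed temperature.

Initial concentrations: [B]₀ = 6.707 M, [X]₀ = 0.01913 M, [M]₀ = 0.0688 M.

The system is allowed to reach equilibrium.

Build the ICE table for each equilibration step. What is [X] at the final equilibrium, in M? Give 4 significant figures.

[X]_eq = 7.674 M

Q₀ = 5.0682e-11 vs Keq = 8.0950e+04 ⇒ Q<K, forward
Step 1:
                    B           X           M
  Initial       6.707     0.01913      0.0688
  Change       -5.103       7.655       7.655
  Equil         1.604       7.674       7.724
  solve Keq expr → x = 2.552; check Q = 8.0950e+04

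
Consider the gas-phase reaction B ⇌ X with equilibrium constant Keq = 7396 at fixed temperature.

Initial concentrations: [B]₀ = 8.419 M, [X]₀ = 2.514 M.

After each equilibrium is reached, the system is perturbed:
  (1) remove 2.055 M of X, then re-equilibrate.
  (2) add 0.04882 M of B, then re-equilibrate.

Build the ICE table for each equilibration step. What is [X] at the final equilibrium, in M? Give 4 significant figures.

[X]_eq = 8.926 M

Q₀ = 0.2986 vs Keq = 7396 ⇒ Q<K, forward
Step 1:
                  B         X
  I           8.419     2.514
  C          -8.418     8.418
  E        0.001478     10.93
  solve Keq expr → x = 8.418; check Q = 7396
Then remove 2.055 M of X.
Step 2:
                  B         X
  I        0.001478     8.877
  C       -2.7782e-04 2.7782e-04
  E          0.0012     8.877
  solve Keq expr → x = 2.7782e-04; check Q = 7396
Then add 0.04882 M of B.
Step 3:
                  B         X
  I         0.05002     8.877
  C        -0.04881   0.04881
  E        0.001207     8.926
  solve Keq expr → x = 0.04881; check Q = 7396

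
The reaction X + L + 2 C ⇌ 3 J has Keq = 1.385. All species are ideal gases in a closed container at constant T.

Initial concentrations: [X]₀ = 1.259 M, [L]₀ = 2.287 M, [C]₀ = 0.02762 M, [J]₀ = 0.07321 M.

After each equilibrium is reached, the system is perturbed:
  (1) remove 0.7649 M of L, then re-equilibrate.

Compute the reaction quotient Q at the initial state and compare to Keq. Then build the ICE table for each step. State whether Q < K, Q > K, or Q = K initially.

Q₀ = 0.1786 vs Keq = 1.385 ⇒ Q<K, forward
Step 1:
                    X           L           C           J
  I             1.259       2.287     0.02762     0.07321
  C         -0.006658   -0.006658    -0.01332     0.01998
  E             1.252        2.28      0.0143     0.09319
  solve Keq expr → x = 0.006658; check Q = 1.385
Then remove 0.7649 M of L.
Step 2:
                    X           L           C           J
  I             1.252       1.515      0.0143     0.09319
  C          0.001137    0.001137    0.002274   -0.003411
  E             1.253       1.517     0.01658     0.08977
  solve Keq expr → x = -0.001137; check Q = 1.385

Q₀ = 0.1786; Q < K (proceeds forward)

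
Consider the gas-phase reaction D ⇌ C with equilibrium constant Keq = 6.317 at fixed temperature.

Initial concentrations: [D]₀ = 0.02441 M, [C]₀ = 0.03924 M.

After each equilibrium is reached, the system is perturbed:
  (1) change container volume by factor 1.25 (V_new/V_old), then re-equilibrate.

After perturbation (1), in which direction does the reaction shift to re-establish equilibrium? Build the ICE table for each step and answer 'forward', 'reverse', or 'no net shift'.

Direction: no net shift

Q₀ = 1.608 vs Keq = 6.317 ⇒ Q<K, forward
Step 1:
                    D           C
  Initial     0.02441     0.03924
  Change     -0.01571     0.01571
  Equil      0.008699     0.05495
  solve Keq expr → x = 0.01571; check Q = 6.317
Then change container volume by factor 1.25 (V_new/V_old).
Step 2:
                    D           C
  Initial    0.006959     0.04396
  Change            0           0
  Equil      0.006959     0.04396
  solve Keq expr → x = 0; check Q = 6.317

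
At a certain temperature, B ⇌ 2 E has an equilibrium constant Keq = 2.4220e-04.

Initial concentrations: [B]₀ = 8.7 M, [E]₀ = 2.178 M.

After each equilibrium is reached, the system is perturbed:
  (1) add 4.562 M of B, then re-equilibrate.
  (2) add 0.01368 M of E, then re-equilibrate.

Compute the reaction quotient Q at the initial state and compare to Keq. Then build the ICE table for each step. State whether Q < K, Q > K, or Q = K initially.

Q₀ = 0.5453; Q > K (proceeds reverse)

Q₀ = 0.5453 vs Keq = 2.4220e-04 ⇒ Q>K, reverse
Step 1:
                  B         E
  I             8.7     2.178
  C           1.065    -2.129
  E           9.765   0.04863
  solve Keq expr → x = -1.065; check Q = 2.4220e-04
Then add 4.562 M of B.
Step 2:
                  B         E
  I           14.33   0.04863
  C       -0.005132   0.01026
  E           14.32    0.0589
  solve Keq expr → x = 0.005132; check Q = 2.4220e-04
Then add 0.01368 M of E.
Step 3:
                  B         E
  I           14.32   0.07258
  C        0.006833  -0.01367
  E           14.33   0.05891
  solve Keq expr → x = -0.006833; check Q = 2.4220e-04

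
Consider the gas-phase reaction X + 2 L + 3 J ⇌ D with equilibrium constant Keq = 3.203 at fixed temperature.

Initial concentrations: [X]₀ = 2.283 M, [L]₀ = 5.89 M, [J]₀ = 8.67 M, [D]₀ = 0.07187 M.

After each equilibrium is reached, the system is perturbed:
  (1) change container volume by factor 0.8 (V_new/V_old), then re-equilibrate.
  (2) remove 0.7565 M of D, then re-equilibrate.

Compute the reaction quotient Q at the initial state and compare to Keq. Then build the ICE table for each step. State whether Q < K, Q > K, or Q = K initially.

Q₀ = 1.3924e-06; Q < K (proceeds forward)

Q₀ = 1.3924e-06 vs Keq = 3.203 ⇒ Q<K, forward
Step 1:
                  X         L         J         D
  Initial     2.283      5.89      8.67   0.07187
  Change     -2.236    -4.471    -6.707     2.236
  Equil     0.04733     1.419     1.963     2.308
  solve Keq expr → x = 2.236; check Q = 3.203
Then change container volume by factor 0.8 (V_new/V_old).
Step 2:
                  X         L         J         D
  Initial   0.05916     1.773     2.454     2.884
  Change   -0.03492  -0.06984   -0.1048   0.03492
  Equil     0.02423     1.703     2.349     2.919
  solve Keq expr → x = 0.03492; check Q = 3.203
Then remove 0.7565 M of D.
Step 3:
                  X         L         J         D
  Initial   0.02423     1.703     2.349     2.163
  Change  -0.005598   -0.0112  -0.01679  0.005598
  Equil     0.01864     1.692     2.332     2.168
  solve Keq expr → x = 0.005598; check Q = 3.203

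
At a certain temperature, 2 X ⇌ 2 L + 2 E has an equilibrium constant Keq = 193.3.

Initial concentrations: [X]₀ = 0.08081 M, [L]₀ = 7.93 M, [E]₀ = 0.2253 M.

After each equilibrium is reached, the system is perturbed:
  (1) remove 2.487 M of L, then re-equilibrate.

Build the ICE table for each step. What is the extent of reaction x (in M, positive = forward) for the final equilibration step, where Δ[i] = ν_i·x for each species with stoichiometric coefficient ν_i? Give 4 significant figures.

Q₀ = 488.8 vs Keq = 193.3 ⇒ Q>K, reverse
Step 1:
                   X          L          E
  init       0.08081       7.93     0.2253
  Δ           0.0301    -0.0301    -0.0301
  eq          0.1109        7.9     0.1952
  solve Keq expr → x = -0.01505; check Q = 193.3
Then remove 2.487 M of L.
Step 2:
                   X          L          E
  init        0.1109      5.413     0.1952
  Δ         -0.02485    0.02485    0.02485
  eq         0.08606      5.438       0.22
  solve Keq expr → x = 0.01242; check Q = 193.3

x = 0.01242 M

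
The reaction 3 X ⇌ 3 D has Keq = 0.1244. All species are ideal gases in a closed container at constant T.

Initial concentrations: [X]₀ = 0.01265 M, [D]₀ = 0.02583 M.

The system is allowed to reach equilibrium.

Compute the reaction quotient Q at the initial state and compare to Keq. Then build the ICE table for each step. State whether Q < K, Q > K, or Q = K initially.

Q₀ = 8.513 vs Keq = 0.1244 ⇒ Q>K, reverse
Step 1:
                    X           D
  I           0.01265     0.02583
  C           0.01302    -0.01302
  E           0.02567     0.01281
  solve Keq expr → x = -0.004339; check Q = 0.1244

Q₀ = 8.513; Q > K (proceeds reverse)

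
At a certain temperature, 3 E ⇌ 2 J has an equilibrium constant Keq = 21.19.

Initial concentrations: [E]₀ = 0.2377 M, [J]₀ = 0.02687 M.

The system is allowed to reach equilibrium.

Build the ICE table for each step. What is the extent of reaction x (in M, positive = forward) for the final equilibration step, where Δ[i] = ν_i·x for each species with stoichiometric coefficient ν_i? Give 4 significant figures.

x = 0.04911 M

Q₀ = 0.05376 vs Keq = 21.19 ⇒ Q<K, forward
Step 1:
                  E         J
  init       0.2377   0.02687
  Δ         -0.1473   0.09821
  eq        0.09038    0.1251
  solve Keq expr → x = 0.04911; check Q = 21.19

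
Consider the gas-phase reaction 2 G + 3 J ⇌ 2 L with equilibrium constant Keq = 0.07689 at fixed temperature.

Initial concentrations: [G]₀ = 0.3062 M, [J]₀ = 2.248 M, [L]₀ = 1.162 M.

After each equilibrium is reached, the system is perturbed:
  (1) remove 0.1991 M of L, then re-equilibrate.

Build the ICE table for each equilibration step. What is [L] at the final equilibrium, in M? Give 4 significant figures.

[L]_eq = 0.692 M

Q₀ = 1.268 vs Keq = 0.07689 ⇒ Q>K, reverse
Step 1:
                   G          J          L
  Initial     0.3062      2.248      1.162
  Change      0.3404     0.5107    -0.3404
  Equil       0.6466      2.759     0.8216
  solve Keq expr → x = -0.1702; check Q = 0.07689
Then remove 0.1991 M of L.
Step 2:
                   G          J          L
  Initial     0.6466      2.759     0.6225
  Change    -0.06955    -0.1043    0.06955
  Equil       0.5771      2.654      0.692
  solve Keq expr → x = 0.03477; check Q = 0.07689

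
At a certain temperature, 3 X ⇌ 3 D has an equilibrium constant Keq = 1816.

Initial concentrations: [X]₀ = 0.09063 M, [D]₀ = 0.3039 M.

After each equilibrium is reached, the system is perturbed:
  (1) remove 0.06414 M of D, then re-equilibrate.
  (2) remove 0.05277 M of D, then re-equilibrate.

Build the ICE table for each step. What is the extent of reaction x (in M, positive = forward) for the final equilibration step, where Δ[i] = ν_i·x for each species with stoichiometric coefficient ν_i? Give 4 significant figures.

Q₀ = 37.7 vs Keq = 1816 ⇒ Q<K, forward
Step 1:
                   X          D
  init       0.09063     0.3039
  Δ         -0.06074    0.06074
  eq         0.02989     0.3646
  solve Keq expr → x = 0.02025; check Q = 1816
Then remove 0.06414 M of D.
Step 2:
                   X          D
  init       0.02989     0.3005
  Δ        -0.004859   0.004859
  eq         0.02503     0.3054
  solve Keq expr → x = 0.00162; check Q = 1816
Then remove 0.05277 M of D.
Step 3:
                   X          D
  init       0.02503     0.2526
  Δ        -0.003998   0.003998
  eq         0.02103     0.2566
  solve Keq expr → x = 0.001333; check Q = 1816

x = 0.001333 M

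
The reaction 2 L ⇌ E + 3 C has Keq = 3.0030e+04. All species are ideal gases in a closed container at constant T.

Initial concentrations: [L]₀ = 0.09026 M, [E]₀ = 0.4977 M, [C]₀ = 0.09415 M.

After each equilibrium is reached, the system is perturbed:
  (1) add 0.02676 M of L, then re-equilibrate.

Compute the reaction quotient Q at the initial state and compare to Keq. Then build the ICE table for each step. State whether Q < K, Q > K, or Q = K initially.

Q₀ = 0.05098; Q < K (proceeds forward)

Q₀ = 0.05098 vs Keq = 3.0030e+04 ⇒ Q<K, forward
Step 1:
                   L          E          C
  init       0.09026     0.4977    0.09415
  Δ         -0.08979     0.0449     0.1347
  eq      4.6533e-04     0.5426     0.2288
  solve Keq expr → x = 0.0449; check Q = 3.0030e+04
Then add 0.02676 M of L.
Step 2:
                   L          E          C
  init       0.02723     0.5426     0.2288
  Δ         -0.02663    0.01331    0.03994
  eq      5.9954e-04     0.5559     0.2688
  solve Keq expr → x = 0.01331; check Q = 3.0030e+04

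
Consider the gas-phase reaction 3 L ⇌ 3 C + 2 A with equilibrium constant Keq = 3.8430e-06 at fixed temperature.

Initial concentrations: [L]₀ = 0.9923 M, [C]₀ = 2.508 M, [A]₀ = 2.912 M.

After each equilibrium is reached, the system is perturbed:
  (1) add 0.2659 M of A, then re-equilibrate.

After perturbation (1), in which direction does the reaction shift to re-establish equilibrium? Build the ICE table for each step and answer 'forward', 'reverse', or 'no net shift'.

Q₀ = 136.9 vs Keq = 3.8430e-06 ⇒ Q>K, reverse
Step 1:
                   L          C          A
  Initial     0.9923      2.508      2.912
  Change       2.462     -2.462     -1.641
  Equil        3.454    0.04612      1.271
  solve Keq expr → x = -0.8206; check Q = 3.8430e-06
Then add 0.2659 M of A.
Step 2:
                   L          C          A
  Initial      3.454    0.04612      1.537
  Change     0.00536   -0.00536  -0.003574
  Equil         3.46    0.04076      1.533
  solve Keq expr → x = -0.001787; check Q = 3.8430e-06

Direction: reverse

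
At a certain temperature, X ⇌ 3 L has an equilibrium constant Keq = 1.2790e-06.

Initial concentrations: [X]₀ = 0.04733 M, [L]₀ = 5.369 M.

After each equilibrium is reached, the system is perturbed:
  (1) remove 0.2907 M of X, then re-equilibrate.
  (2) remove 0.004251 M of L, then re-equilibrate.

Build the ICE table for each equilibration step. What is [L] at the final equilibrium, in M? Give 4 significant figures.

Q₀ = 3270 vs Keq = 1.2790e-06 ⇒ Q>K, reverse
Step 1:
                    X           L
  I           0.04733       5.369
  C             1.785      -5.356
  E             1.833     0.01328
  solve Keq expr → x = -1.785; check Q = 1.2790e-06
Then remove 0.2907 M of X.
Step 2:
                    X           L
  I             1.542     0.01328
  C        2.4751e-04 -7.4252e-04
  E             1.542     0.01254
  solve Keq expr → x = -2.4751e-04; check Q = 1.2790e-06
Then remove 0.004251 M of L.
Step 3:
                    X           L
  I             1.542     0.00829
  C         -0.001416    0.004247
  E             1.541     0.01254
  solve Keq expr → x = 0.001416; check Q = 1.2790e-06

[L]_eq = 0.01254 M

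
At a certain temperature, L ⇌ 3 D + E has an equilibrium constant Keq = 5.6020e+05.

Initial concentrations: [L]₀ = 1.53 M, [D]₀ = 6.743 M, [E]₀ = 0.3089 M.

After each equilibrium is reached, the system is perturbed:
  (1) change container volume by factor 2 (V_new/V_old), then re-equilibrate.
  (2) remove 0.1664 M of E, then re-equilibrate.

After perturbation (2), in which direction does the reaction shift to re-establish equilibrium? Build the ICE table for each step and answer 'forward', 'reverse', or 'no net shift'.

Q₀ = 61.9 vs Keq = 5.6020e+05 ⇒ Q<K, forward
Step 1:
                   L          D          E
  I             1.53      6.743     0.3089
  C           -1.525      4.576      1.525
  E         0.004748      11.32      1.834
  solve Keq expr → x = 1.525; check Q = 5.6020e+05
Then change container volume by factor 2 (V_new/V_old).
Step 2:
                   L          D          E
  I         0.002374      5.659     0.9171
  C        -0.002075   0.006226   0.002075
  E       2.9839e-04      5.666     0.9192
  solve Keq expr → x = 0.002075; check Q = 5.6020e+05
Then remove 0.1664 M of E.
Step 3:
                   L          D          E
  I       2.9839e-04      5.666     0.7528
  C       -5.3981e-05 1.6194e-04 5.3981e-05
  E       2.4441e-04      5.666     0.7528
  solve Keq expr → x = 5.3981e-05; check Q = 5.6020e+05

Direction: forward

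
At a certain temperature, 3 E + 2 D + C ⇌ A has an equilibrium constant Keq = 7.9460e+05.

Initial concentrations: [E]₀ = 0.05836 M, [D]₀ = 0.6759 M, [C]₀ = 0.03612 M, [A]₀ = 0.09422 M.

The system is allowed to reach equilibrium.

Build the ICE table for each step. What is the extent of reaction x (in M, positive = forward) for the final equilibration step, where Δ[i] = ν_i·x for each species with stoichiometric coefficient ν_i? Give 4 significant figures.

Q₀ = 2.8727e+04 vs Keq = 7.9460e+05 ⇒ Q<K, forward
Step 1:
                  E         D         C         A
  I         0.05836    0.6759   0.03612   0.09422
  C        -0.03497  -0.02332  -0.01166   0.01166
  E         0.02339    0.6526   0.02446    0.1059
  solve Keq expr → x = 0.01166; check Q = 7.9460e+05

x = 0.01166 M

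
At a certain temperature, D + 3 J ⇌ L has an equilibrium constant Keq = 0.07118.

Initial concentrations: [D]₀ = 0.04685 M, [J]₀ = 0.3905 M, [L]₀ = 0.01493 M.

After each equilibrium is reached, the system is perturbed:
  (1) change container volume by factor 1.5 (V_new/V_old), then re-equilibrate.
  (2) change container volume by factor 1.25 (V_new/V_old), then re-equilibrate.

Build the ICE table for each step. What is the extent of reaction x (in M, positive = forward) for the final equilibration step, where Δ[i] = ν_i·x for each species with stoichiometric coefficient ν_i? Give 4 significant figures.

Q₀ = 5.352 vs Keq = 0.07118 ⇒ Q>K, reverse
Step 1:
                    D           J           L
  Initial     0.04685      0.3905     0.01493
  Change      0.01457     0.04372    -0.01457
  Equil       0.06142      0.4342  3.5793e-04
  solve Keq expr → x = -0.01457; check Q = 0.07118
Then change container volume by factor 1.5 (V_new/V_old).
Step 2:
                    D           J           L
  Initial     0.04095      0.2895  2.3862e-04
  Change   1.6726e-04  5.0178e-04 -1.6726e-04
  Equil       0.04112        0.29  7.1361e-05
  solve Keq expr → x = -1.6726e-04; check Q = 0.07118
Then change container volume by factor 1.25 (V_new/V_old).
Step 3:
                    D           J           L
  Initial     0.03289       0.232  5.7089e-05
  Change   2.7803e-05  8.3409e-05 -2.7803e-05
  Equil       0.03292      0.2321  2.9286e-05
  solve Keq expr → x = -2.7803e-05; check Q = 0.07118

x = -2.7803e-05 M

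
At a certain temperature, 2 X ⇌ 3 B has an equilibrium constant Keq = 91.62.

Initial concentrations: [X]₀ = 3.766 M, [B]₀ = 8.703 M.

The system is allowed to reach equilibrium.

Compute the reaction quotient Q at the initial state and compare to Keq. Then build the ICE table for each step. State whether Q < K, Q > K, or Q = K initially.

Q₀ = 46.48 vs Keq = 91.62 ⇒ Q<K, forward
Step 1:
                  X         B
  Initial     3.766     8.703
  Change     -0.633    0.9495
  Equil       3.133     9.652
  solve Keq expr → x = 0.3165; check Q = 91.62

Q₀ = 46.48; Q < K (proceeds forward)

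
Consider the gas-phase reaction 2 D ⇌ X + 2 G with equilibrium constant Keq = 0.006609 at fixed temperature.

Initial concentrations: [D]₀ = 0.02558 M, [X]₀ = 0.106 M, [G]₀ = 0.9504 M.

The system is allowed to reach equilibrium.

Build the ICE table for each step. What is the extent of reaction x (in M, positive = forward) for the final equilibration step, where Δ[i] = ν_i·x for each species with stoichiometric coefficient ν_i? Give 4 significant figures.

Q₀ = 146.3 vs Keq = 0.006609 ⇒ Q>K, reverse
Step 1:
                   D          X          G
  I          0.02558      0.106     0.9504
  C           0.2107    -0.1053    -0.2107
  E           0.2362 6.7398e-04     0.7397
  solve Keq expr → x = -0.1053; check Q = 0.006609

x = -0.1053 M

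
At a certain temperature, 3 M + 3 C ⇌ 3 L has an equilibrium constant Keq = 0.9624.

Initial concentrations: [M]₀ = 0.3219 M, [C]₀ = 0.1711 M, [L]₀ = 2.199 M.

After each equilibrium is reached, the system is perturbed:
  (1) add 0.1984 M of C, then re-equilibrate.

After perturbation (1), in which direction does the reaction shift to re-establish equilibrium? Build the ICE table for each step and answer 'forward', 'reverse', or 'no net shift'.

Q₀ = 6.3645e+04 vs Keq = 0.9624 ⇒ Q>K, reverse
Step 1:
                   M          C          L
  Initial     0.3219     0.1711      2.199
  Change      0.9021     0.9021    -0.9021
  Equil        1.224      1.073      1.297
  solve Keq expr → x = -0.3007; check Q = 0.9624
Then add 0.1984 M of C.
Step 2:
                   M          C          L
  Initial      1.224      1.272      1.297
  Change    -0.07064   -0.07064    0.07064
  Equil        1.153      1.201      1.368
  solve Keq expr → x = 0.02355; check Q = 0.9624

Direction: forward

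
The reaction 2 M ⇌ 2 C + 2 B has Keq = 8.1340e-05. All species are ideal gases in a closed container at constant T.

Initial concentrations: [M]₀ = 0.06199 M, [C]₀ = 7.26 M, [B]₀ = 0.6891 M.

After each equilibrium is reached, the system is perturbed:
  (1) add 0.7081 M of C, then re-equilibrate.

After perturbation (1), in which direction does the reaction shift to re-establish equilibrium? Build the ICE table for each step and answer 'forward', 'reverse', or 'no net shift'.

Direction: reverse

Q₀ = 6513 vs Keq = 8.1340e-05 ⇒ Q>K, reverse
Step 1:
                    M           C           B
  Initial     0.06199        7.26      0.6891
  Change       0.6881     -0.6881     -0.6881
  Equil        0.7501       6.572    0.001029
  solve Keq expr → x = -0.344; check Q = 8.1340e-05
Then add 0.7081 M of C.
Step 2:
                    M           C           B
  Initial      0.7501        7.28    0.001029
  Change   9.9983e-05 -9.9983e-05 -9.9983e-05
  Equil        0.7502        7.28  9.2935e-04
  solve Keq expr → x = -4.9991e-05; check Q = 8.1340e-05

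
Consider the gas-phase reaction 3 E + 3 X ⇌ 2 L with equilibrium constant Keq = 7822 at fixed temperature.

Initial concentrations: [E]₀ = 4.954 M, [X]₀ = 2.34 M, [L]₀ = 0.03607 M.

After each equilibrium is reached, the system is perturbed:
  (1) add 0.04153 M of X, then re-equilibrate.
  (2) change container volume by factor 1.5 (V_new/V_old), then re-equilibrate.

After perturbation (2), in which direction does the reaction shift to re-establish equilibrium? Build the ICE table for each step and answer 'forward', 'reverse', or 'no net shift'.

Direction: reverse

Q₀ = 8.3517e-07 vs Keq = 7822 ⇒ Q<K, forward
Step 1:
                   E          X          L
  init         4.954       2.34    0.03607
  Δ           -2.314     -2.314      1.543
  eq            2.64    0.02587      1.579
  solve Keq expr → x = 0.7714; check Q = 7822
Then add 0.04153 M of X.
Step 2:
                   E          X          L
  init          2.64     0.0674      1.579
  Δ         -0.04082   -0.04082    0.02721
  eq           2.599    0.02658      1.606
  solve Keq expr → x = 0.01361; check Q = 7822
Then change container volume by factor 1.5 (V_new/V_old).
Step 3:
                   E          X          L
  init         1.733    0.01772      1.071
  Δ          0.01234    0.01234  -0.008225
  eq           1.745    0.03006      1.062
  solve Keq expr → x = -0.004112; check Q = 7822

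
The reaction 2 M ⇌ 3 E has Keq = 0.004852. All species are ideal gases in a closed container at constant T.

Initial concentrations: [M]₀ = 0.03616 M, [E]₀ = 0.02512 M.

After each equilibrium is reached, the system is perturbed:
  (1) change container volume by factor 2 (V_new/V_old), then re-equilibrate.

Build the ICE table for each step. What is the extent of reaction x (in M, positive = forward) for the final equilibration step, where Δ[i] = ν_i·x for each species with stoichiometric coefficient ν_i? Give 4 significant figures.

x = 6.6694e-04 M

Q₀ = 0.01212 vs Keq = 0.004852 ⇒ Q>K, reverse
Step 1:
                    M           E
  init        0.03616     0.02512
  Δ          0.003599   -0.005399
  eq          0.03976     0.01972
  solve Keq expr → x = -0.0018; check Q = 0.004852
Then change container volume by factor 2 (V_new/V_old).
Step 2:
                    M           E
  init        0.01988    0.009861
  Δ         -0.001334    0.002001
  eq          0.01855     0.01186
  solve Keq expr → x = 6.6694e-04; check Q = 0.004852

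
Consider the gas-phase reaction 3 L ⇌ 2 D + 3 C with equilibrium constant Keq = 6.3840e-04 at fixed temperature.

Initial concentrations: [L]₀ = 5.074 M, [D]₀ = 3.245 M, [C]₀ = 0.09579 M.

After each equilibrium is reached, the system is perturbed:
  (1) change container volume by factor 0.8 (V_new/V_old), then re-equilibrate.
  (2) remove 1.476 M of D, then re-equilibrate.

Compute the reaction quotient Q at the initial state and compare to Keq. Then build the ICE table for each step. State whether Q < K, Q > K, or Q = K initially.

Q₀ = 7.0850e-05 vs Keq = 6.3840e-04 ⇒ Q<K, forward
Step 1:
                    L           D           C
  I             5.074       3.245     0.09579
  C          -0.09716     0.06478     0.09716
  E             4.977        3.31       0.193
  solve Keq expr → x = 0.03239; check Q = 6.3840e-04
Then change container volume by factor 0.8 (V_new/V_old).
Step 2:
                    L           D           C
  I             6.221       4.137      0.2412
  C           0.03157    -0.02105    -0.03157
  E             6.253       4.116      0.2096
  solve Keq expr → x = -0.01052; check Q = 6.3840e-04
Then remove 1.476 M of D.
Step 3:
                    L           D           C
  I             6.253        2.64      0.2096
  C          -0.06618     0.04412     0.06618
  E             6.186       2.684      0.2758
  solve Keq expr → x = 0.02206; check Q = 6.3840e-04

Q₀ = 7.0850e-05; Q < K (proceeds forward)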